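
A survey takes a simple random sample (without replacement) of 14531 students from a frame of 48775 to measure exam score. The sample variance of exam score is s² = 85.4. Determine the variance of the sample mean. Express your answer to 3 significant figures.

Under SRS without replacement, Var(ȳ) = (1 − f)·s²/n with f = n/N = 14531/48775 = 0.29791902.
Var(ȳ) = (1 − 0.29791902)·85.4/14531 = 0.70208098·0.0058770904 = 0.0041261934.

0.00413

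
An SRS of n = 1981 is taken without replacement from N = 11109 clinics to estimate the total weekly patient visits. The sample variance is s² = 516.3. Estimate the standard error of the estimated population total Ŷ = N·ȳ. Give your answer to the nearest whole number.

5141

Var(Ŷ) = N²·Var(ȳ) = N²·(1 − n/N)·s²/n.
f = 1981/11109 = 0.17832388; Var(ȳ) = 0.82167612·516.3/1981 = 0.21415012.
Var(Ŷ) = 11109² · 0.21415012 = 2.6428241 × 10^7.
SE(Ŷ) = √(2.6428241 × 10^7) = 5141.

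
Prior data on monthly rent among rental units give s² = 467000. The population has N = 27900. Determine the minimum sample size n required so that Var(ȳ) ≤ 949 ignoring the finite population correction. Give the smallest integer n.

Without fpc, n₀ = s²/D = 467000/949 = 492.0969.
Rounding up, n = 493.

493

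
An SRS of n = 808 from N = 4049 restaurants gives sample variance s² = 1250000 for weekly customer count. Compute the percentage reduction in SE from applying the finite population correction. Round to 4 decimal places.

f = n/N = 808/4049 = 0.19955545.
SE_no-fpc = √(s²/n) = 39.332298; SE_fpc = √((1−f)s²/n) = 35.18965.
Ratio = √(1−f) = 0.89467567. Reduction = 100·(1 − 0.89467567) = 10.5324%.

10.5324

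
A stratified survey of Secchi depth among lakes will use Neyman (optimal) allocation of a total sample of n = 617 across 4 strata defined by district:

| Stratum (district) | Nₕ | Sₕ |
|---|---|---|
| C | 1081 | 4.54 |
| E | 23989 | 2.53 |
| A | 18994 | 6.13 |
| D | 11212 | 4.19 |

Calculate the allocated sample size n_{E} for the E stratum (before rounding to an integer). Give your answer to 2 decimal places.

Neyman allocation: nₕ = n·NₕSₕ / Σⱼ NⱼSⱼ.
Σ NⱼSⱼ = 1081·4.54 + 23989·2.53 + 18994·6.13 + 11212·4.19 = 229011.41.
n_{E} = 617·23989·2.53 / 229011.41 = 163.52.

163.52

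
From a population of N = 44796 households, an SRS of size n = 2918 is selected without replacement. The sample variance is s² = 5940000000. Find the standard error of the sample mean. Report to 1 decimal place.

1379.5

Under SRS without replacement, Var(ȳ) = (1 − f)·s²/n with f = n/N = 2918/44796 = 0.06513974.
Var(ȳ) = (1 − 0.06513974)·5940000000/2918 = 0.93486026·2.0356408 × 10^6 = 1.9030397 × 10^6.
SE(ȳ) = √(1.9030397 × 10^6) = 1379.5.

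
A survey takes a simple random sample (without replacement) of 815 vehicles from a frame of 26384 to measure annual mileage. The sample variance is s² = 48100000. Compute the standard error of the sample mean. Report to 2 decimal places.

Under SRS without replacement, Var(ȳ) = (1 − f)·s²/n with f = n/N = 815/26384 = 0.03088993.
Var(ȳ) = (1 − 0.03088993)·48100000/815 = 0.96911007·59018.405 = 57195.33.
SE(ȳ) = √(57195.33) = 239.16.

239.16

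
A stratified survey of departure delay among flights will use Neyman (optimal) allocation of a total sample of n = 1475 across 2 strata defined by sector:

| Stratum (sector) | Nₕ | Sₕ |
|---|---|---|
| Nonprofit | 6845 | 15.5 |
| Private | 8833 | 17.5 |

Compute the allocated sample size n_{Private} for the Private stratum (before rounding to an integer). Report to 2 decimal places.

874.66

Neyman allocation: nₕ = n·NₕSₕ / Σⱼ NⱼSⱼ.
Σ NⱼSⱼ = 6845·15.5 + 8833·17.5 = 260675.
n_{Private} = 1475·8833·17.5 / 260675 = 874.66.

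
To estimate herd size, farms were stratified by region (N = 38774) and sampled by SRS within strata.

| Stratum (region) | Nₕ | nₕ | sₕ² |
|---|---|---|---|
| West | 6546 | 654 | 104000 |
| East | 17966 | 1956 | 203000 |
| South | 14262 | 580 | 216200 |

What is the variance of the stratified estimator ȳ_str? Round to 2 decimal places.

Var(ȳ_str) = Σₕ Wₕ²(1 − fₕ)sₕ²/nₕ with Wₕ = Nₕ/N, N = 38774.
West: Wₕ = 0.16882447; term = 0.16882447²·(1 − 0.09990834)·104000/654 = 4.0795581.
East: Wₕ = 0.46335173; term = 0.46335173²·(1 − 0.10887231)·203000/1956 = 19.85586.
South: Wₕ = 0.36782380; term = 0.36782380²·(1 − 0.04066751)·216200/580 = 48.381185.
Sum = 72.316603.

72.32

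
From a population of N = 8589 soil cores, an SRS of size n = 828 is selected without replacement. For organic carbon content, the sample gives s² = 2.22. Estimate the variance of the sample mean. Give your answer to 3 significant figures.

0.00242

Under SRS without replacement, Var(ȳ) = (1 − f)·s²/n with f = n/N = 828/8589 = 0.09640238.
Var(ȳ) = (1 − 0.09640238)·2.22/828 = 0.90359762·0.0026811594 = 0.0024226893.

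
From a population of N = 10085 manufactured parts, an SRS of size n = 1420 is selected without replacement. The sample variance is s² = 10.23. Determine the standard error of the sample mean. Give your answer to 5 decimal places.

0.07868

Under SRS without replacement, Var(ȳ) = (1 − f)·s²/n with f = n/N = 1420/10085 = 0.14080317.
Var(ȳ) = (1 − 0.14080317)·10.23/1420 = 0.85919683·0.0072042254 = 0.0061898476.
SE(ȳ) = √(0.0061898476) = 0.07868.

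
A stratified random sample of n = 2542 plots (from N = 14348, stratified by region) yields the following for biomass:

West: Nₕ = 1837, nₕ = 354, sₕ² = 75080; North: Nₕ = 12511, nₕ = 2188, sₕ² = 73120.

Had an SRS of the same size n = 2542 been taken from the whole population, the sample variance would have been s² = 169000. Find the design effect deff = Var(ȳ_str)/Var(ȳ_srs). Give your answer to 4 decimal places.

0.4346

Var(ȳ_str) = Σ Wₕ²(1−fₕ)sₕ²/nₕ with Wₕ = Nₕ/14348:
  West: (1837/14348)²·(1−354/1837)·75080/354 = 2.806652
  North: (12511/14348)²·(1−2188/12511)·73120/2188 = 20.965445
  → Var(ȳ_str) = 23.772097.
Var(ȳ_srs) = (1 − 2542/14348)·169000/2542 = 54.704439.
deff = 23.772097 / 54.704439 = 0.4346.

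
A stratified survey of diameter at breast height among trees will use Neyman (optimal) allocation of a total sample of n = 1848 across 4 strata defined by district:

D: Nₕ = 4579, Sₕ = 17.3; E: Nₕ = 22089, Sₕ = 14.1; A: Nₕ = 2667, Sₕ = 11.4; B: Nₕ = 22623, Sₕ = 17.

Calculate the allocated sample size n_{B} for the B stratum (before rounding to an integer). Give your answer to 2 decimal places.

Neyman allocation: nₕ = n·NₕSₕ / Σⱼ NⱼSⱼ.
Σ NⱼSⱼ = 4579·17.3 + 22089·14.1 + 2667·11.4 + 22623·17 = 805666.4.
n_{B} = 1848·22623·17 / 805666.4 = 882.16.

882.16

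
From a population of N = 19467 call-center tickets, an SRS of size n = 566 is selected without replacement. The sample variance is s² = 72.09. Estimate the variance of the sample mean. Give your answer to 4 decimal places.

Under SRS without replacement, Var(ȳ) = (1 − f)·s²/n with f = n/N = 566/19467 = 0.02907484.
Var(ȳ) = (1 − 0.02907484)·72.09/566 = 0.97092516·0.12736749 = 0.1236643.

0.1237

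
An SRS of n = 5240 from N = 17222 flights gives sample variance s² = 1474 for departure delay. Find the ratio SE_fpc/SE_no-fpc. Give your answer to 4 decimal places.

0.8341

f = n/N = 5240/17222 = 0.30426199.
SE_no-fpc = √(s²/n) = 0.53037507; SE_fpc = √((1−f)s²/n) = 0.44239067.
Ratio = √(1−f) = 0.83410911.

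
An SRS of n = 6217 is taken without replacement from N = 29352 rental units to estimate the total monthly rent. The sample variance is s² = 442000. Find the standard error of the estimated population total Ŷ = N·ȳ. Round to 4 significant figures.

Var(Ŷ) = N²·Var(ȳ) = N²·(1 − n/N)·s²/n.
f = 6217/29352 = 0.21180839; Var(ȳ) = 0.78819161·442000/6217 = 56.036785.
Var(Ŷ) = 29352² · 56.036785 = 4.8277926 × 10^10.
SE(Ŷ) = √(4.8277926 × 10^10) = 219700.

219700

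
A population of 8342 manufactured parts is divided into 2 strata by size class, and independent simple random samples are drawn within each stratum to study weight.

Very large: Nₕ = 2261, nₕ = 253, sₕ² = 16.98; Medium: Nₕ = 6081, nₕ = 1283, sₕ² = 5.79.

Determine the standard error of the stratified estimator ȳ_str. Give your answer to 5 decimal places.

0.07919

Var(ȳ_str) = Σₕ Wₕ²(1 − fₕ)sₕ²/nₕ with Wₕ = Nₕ/N, N = 8342.
Very large: Wₕ = 0.27103812; term = 0.27103812²·(1 − 0.11189739)·16.98/253 = 0.0043786584.
Medium: Wₕ = 0.72896188; term = 0.72896188²·(1 − 0.21098504)·5.79/1283 = 0.0018921118.
Sum = 0.0062707702.
SE = √(0.0062707702) = 0.07919.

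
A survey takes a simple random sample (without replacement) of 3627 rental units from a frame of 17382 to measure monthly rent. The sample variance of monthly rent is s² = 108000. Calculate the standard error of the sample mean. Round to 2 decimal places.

Under SRS without replacement, Var(ȳ) = (1 − f)·s²/n with f = n/N = 3627/17382 = 0.20866414.
Var(ȳ) = (1 − 0.20866414)·108000/3627 = 0.79133586·29.776675 = 23.563351.
SE(ȳ) = √(23.563351) = 4.85.

4.85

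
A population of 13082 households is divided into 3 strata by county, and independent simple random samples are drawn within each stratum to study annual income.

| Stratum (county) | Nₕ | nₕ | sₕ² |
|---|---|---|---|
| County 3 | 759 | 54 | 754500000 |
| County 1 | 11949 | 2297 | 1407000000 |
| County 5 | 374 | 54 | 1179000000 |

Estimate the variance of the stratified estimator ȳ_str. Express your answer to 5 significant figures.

Var(ȳ_str) = Σₕ Wₕ²(1 − fₕ)sₕ²/nₕ with Wₕ = Nₕ/N, N = 13082.
County 3: Wₕ = 0.05801865; term = 0.05801865²·(1 − 0.07114625)·754500000/54 = 43686.584.
County 1: Wₕ = 0.91339245; term = 0.91339245²·(1 − 0.19223366)·1407000000/2297 = 412794.3.
County 5: Wₕ = 0.02858890; term = 0.02858890²·(1 − 0.14438503)·1179000000/54 = 15268.393.
Sum = 471749.28.

471750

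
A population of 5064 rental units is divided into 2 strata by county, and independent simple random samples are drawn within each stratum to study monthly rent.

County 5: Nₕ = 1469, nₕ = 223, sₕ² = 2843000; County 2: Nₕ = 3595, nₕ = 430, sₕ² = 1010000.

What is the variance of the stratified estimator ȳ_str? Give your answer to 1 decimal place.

Var(ȳ_str) = Σₕ Wₕ²(1 − fₕ)sₕ²/nₕ with Wₕ = Nₕ/N, N = 5064.
County 5: Wₕ = 0.29008689; term = 0.29008689²·(1 − 0.15180395)·2843000/223 = 909.96448.
County 2: Wₕ = 0.70991311; term = 0.70991311²·(1 − 0.11961057)·1010000/430 = 1042.169.
Sum = 1952.1335.

1952.1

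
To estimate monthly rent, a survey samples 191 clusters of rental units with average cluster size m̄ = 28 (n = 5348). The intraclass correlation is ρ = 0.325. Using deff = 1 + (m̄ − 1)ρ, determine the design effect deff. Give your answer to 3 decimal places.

deff = 1 + (28 − 1)·0.325 = 1 + 8.775 = 9.775.

9.775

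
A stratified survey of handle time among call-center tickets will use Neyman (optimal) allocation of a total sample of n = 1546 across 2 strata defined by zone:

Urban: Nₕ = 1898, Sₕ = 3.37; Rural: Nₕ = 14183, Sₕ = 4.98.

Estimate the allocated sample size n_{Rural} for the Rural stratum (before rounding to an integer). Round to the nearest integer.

Neyman allocation: nₕ = n·NₕSₕ / Σⱼ NⱼSⱼ.
Σ NⱼSⱼ = 1898·3.37 + 14183·4.98 = 77027.6.
n_{Rural} = 1546·14183·4.98 / 77027.6 = 1418.

1418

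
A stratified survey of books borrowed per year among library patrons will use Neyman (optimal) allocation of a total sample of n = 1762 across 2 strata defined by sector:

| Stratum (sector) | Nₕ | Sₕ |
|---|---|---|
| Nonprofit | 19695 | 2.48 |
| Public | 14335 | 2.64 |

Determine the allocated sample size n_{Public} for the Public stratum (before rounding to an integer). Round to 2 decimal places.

Neyman allocation: nₕ = n·NₕSₕ / Σⱼ NⱼSⱼ.
Σ NⱼSⱼ = 19695·2.48 + 14335·2.64 = 86688.
n_{Public} = 1762·14335·2.64 / 86688 = 769.22.

769.22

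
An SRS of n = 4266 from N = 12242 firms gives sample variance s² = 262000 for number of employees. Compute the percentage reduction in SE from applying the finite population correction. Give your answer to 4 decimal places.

19.2827

f = n/N = 4266/12242 = 0.34847247.
SE_no-fpc = √(s²/n) = 7.8368263; SE_fpc = √((1−f)s²/n) = 6.3256711.
Ratio = √(1−f) = 0.80717255. Reduction = 100·(1 − 0.80717255) = 19.2827%.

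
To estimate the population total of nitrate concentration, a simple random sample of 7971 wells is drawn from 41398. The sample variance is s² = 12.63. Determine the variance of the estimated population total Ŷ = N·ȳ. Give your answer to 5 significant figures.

2.1926 × 10^6

Var(Ŷ) = N²·Var(ȳ) = N²·(1 − n/N)·s²/n.
f = 7971/41398 = 0.19254553; Var(ȳ) = 0.80745447·12.63/7971 = 0.0012794066.
Var(Ŷ) = 41398² · 0.0012794066 = 2.1926399 × 10^6.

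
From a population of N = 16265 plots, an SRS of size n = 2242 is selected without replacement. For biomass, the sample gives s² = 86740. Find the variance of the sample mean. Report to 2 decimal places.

33.36

Under SRS without replacement, Var(ȳ) = (1 − f)·s²/n with f = n/N = 2242/16265 = 0.13784199.
Var(ȳ) = (1 − 0.13784199)·86740/2242 = 0.86215801·38.688671 = 33.355747.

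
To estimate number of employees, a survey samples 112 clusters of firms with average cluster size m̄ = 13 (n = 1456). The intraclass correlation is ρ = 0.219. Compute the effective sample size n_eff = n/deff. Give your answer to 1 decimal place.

401.3

deff = 1 + (13 − 1)·0.219 = 1 + 2.628 = 3.628.
n_eff = 1456 / 3.628 = 401.3.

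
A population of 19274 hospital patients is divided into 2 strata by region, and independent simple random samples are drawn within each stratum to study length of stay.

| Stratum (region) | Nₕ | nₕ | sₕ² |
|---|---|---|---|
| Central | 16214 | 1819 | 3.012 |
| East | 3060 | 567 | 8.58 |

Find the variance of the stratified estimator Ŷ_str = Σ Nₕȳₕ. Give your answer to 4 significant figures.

501900

Var(Ŷ_str) = Σₕ Nₕ²(1 − fₕ)sₕ²/nₕ.
Central: 16214²·(1 − 1819/16214)·3.012/1819 = 386477.4.
East: 3060²·(1 − 567/3060)·8.58/567 = 115437.77.
Sum = 501915.17.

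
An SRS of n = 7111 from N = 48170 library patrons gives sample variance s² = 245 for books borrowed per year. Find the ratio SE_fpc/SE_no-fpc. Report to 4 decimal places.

f = n/N = 7111/48170 = 0.14762300.
SE_no-fpc = √(s²/n) = 0.18561698; SE_fpc = √((1−f)s²/n) = 0.17136951.
Ratio = √(1−f) = 0.92324265.

0.9232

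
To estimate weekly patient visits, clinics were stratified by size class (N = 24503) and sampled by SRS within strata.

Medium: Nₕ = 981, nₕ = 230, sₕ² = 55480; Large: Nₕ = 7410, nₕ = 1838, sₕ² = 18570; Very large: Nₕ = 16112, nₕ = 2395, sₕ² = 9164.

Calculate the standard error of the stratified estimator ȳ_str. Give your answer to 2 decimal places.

1.55

Var(ȳ_str) = Σₕ Wₕ²(1 − fₕ)sₕ²/nₕ with Wₕ = Nₕ/N, N = 24503.
Medium: Wₕ = 0.04003591; term = 0.04003591²·(1 − 0.23445464)·55480/230 = 0.29599136.
Large: Wₕ = 0.30241195; term = 0.30241195²·(1 − 0.24804318)·18570/1838 = 0.69479581.
Very large: Wₕ = 0.65755214; term = 0.65755214²·(1 − 0.14864697)·9164/2395 = 1.4084766.
Sum = 2.3992638.
SE = √(2.3992638) = 1.55.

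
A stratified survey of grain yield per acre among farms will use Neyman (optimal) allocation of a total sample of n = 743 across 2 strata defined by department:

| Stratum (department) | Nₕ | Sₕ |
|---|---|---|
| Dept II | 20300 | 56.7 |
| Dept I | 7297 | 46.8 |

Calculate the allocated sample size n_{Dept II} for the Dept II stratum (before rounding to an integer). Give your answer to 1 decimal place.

573.0

Neyman allocation: nₕ = n·NₕSₕ / Σⱼ NⱼSⱼ.
Σ NⱼSⱼ = 20300·56.7 + 7297·46.8 = 1.4925096 × 10^6.
n_{Dept II} = 743·20300·56.7 / (1.4925096 × 10^6) = 573.0.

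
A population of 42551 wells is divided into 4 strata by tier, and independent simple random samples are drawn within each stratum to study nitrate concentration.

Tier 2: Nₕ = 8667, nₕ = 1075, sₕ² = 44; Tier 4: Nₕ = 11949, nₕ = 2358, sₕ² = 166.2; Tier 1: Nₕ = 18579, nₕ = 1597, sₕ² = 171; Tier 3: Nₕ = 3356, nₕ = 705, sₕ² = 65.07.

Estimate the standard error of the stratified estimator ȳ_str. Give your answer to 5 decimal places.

0.15831

Var(ȳ_str) = Σₕ Wₕ²(1 − fₕ)sₕ²/nₕ with Wₕ = Nₕ/N, N = 42551.
Tier 2: Wₕ = 0.20368499; term = 0.20368499²·(1 − 0.12403369)·44/1075 = 0.001487475.
Tier 4: Wₕ = 0.28081596; term = 0.28081596²·(1 − 0.19733869)·166.2/2358 = 0.0044613175.
Tier 1: Wₕ = 0.43662899; term = 0.43662899²·(1 − 0.08595726)·171/1597 = 0.018658762.
Tier 3: Wₕ = 0.07887006; term = 0.07887006²·(1 − 0.21007151)·65.07/705 = 4.5352771 × 10^-4.
Sum = 0.025061082.
SE = √(0.025061082) = 0.15831.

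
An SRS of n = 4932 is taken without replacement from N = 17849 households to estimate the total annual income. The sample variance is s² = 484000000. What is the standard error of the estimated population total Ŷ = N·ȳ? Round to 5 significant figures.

Var(Ŷ) = N²·Var(ȳ) = N²·(1 − n/N)·s²/n.
f = 4932/17849 = 0.27631800; Var(ȳ) = 0.72368200·484000000/4932 = 71018.266.
Var(Ŷ) = 17849² · 71018.266 = 2.2625482 × 10^13.
SE(Ŷ) = √(2.2625482 × 10^13) = 4.7566 × 10^6.

4.7566 × 10^6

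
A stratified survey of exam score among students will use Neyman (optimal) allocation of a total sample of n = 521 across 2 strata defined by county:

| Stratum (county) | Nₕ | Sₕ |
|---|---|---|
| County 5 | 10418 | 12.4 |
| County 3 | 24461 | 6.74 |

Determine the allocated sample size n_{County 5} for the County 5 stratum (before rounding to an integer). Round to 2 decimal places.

Neyman allocation: nₕ = n·NₕSₕ / Σⱼ NⱼSⱼ.
Σ NⱼSⱼ = 10418·12.4 + 24461·6.74 = 294050.34.
n_{County 5} = 521·10418·12.4 / 294050.34 = 228.89.

228.89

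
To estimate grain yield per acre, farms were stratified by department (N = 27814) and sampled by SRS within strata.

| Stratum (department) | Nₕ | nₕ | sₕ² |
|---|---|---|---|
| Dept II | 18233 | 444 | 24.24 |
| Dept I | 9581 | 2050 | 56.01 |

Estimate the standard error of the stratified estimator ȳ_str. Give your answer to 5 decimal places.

Var(ȳ_str) = Σₕ Wₕ²(1 − fₕ)sₕ²/nₕ with Wₕ = Nₕ/N, N = 27814.
Dept II: Wₕ = 0.65553318; term = 0.65553318²·(1 − 0.02435145)·24.24/444 = 0.022889295.
Dept I: Wₕ = 0.34446682; term = 0.34446682²·(1 − 0.21396514)·56.01/2050 = 0.0025482868.
Sum = 0.025437582.
SE = √(0.025437582) = 0.15949.

0.15949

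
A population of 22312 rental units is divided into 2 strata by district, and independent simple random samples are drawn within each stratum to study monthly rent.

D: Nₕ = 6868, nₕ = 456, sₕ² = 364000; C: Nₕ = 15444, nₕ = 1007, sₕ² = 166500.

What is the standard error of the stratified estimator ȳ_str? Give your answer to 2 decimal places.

12.03

Var(ȳ_str) = Σₕ Wₕ²(1 − fₕ)sₕ²/nₕ with Wₕ = Nₕ/N, N = 22312.
D: Wₕ = 0.30781642; term = 0.30781642²·(1 − 0.06639487)·364000/456 = 70.612785.
C: Wₕ = 0.69218358; term = 0.69218358²·(1 − 0.06520332)·166500/1007 = 74.053317.
Sum = 144.6661.
SE = √(144.6661) = 12.03.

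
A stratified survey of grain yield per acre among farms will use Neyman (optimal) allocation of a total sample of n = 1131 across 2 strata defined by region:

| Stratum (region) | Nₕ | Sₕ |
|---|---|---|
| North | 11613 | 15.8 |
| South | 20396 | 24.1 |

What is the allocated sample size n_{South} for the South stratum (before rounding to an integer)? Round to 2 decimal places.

823.57

Neyman allocation: nₕ = n·NₕSₕ / Σⱼ NⱼSⱼ.
Σ NⱼSⱼ = 11613·15.8 + 20396·24.1 = 675029.
n_{South} = 1131·20396·24.1 / 675029 = 823.57.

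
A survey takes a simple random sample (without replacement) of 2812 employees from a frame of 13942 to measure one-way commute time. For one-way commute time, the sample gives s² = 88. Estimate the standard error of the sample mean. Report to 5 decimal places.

Under SRS without replacement, Var(ȳ) = (1 − f)·s²/n with f = n/N = 2812/13942 = 0.20169273.
Var(ȳ) = (1 − 0.20169273)·88/2812 = 0.79830727·0.031294452 = 0.024982589.
SE(ȳ) = √(0.024982589) = 0.15806.

0.15806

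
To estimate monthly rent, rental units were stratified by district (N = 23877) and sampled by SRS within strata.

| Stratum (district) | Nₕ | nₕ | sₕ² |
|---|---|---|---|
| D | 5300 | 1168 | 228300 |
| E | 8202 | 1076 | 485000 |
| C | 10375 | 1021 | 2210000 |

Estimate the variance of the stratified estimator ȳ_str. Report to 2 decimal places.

422.18

Var(ȳ_str) = Σₕ Wₕ²(1 − fₕ)sₕ²/nₕ with Wₕ = Nₕ/N, N = 23877.
D: Wₕ = 0.22197093; term = 0.22197093²·(1 − 0.22037736)·228300/1168 = 7.5082674.
E: Wₕ = 0.34351049; term = 0.34351049²·(1 − 0.13118752)·485000/1076 = 46.209953.
C: Wₕ = 0.43451857; term = 0.43451857²·(1 − 0.09840964)·2210000/1021 = 368.46181.
Sum = 422.18003.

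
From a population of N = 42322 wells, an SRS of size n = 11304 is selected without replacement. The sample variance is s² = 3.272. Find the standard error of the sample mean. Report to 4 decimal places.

0.0146

Under SRS without replacement, Var(ȳ) = (1 − f)·s²/n with f = n/N = 11304/42322 = 0.26709513.
Var(ȳ) = (1 − 0.26709513)·3.272/11304 = 0.73290487·2.8945506 × 10^-4 = 2.1214302 × 10^-4.
SE(ȳ) = √(2.1214302 × 10^-4) = 0.0146.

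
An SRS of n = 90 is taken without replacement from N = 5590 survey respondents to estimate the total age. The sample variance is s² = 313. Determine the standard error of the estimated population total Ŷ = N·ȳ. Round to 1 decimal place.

Var(Ŷ) = N²·Var(ȳ) = N²·(1 − n/N)·s²/n.
f = 90/5590 = 0.01610018; Var(ȳ) = 0.98389982·313/90 = 3.4217849.
Var(Ŷ) = 5590² · 3.4217849 = 1.0692428 × 10^8.
SE(Ŷ) = √(1.0692428 × 10^8) = 10340.4.

10340.4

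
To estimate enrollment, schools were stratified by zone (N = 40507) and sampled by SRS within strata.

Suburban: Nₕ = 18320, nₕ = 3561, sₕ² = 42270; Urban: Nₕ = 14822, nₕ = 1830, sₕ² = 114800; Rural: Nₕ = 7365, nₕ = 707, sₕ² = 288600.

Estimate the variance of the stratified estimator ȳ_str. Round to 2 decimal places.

21.52

Var(ȳ_str) = Σₕ Wₕ²(1 − fₕ)sₕ²/nₕ with Wₕ = Nₕ/N, N = 40507.
Suburban: Wₕ = 0.45226751; term = 0.45226751²·(1 − 0.19437773)·42270/3561 = 1.9560615.
Urban: Wₕ = 0.36591206; term = 0.36591206²·(1 − 0.12346512)·114800/1830 = 7.3622991.
Rural: Wₕ = 0.18182043; term = 0.18182043²·(1 − 0.09599457)·288600/707 = 12.199255.
Sum = 21.517616.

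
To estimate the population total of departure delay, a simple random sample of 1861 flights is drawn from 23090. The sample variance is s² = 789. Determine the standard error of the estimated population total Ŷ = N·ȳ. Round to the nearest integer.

Var(Ŷ) = N²·Var(ȳ) = N²·(1 − n/N)·s²/n.
f = 1861/23090 = 0.08059766; Var(ȳ) = 0.91940234·789/1861 = 0.38979497.
Var(Ŷ) = 23090² · 0.38979497 = 2.0781845 × 10^8.
SE(Ŷ) = √(2.0781845 × 10^8) = 14416.

14416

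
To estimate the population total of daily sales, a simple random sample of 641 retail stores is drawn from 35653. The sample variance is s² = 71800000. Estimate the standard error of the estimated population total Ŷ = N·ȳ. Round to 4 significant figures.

1.182 × 10^7

Var(Ŷ) = N²·Var(ȳ) = N²·(1 − n/N)·s²/n.
f = 641/35653 = 0.01797885; Var(ȳ) = 0.98202115·71800000/641 = 109998.62.
Var(Ŷ) = 35653² · 109998.62 = 1.3982325 × 10^14.
SE(Ŷ) = √(1.3982325 × 10^14) = 1.182 × 10^7.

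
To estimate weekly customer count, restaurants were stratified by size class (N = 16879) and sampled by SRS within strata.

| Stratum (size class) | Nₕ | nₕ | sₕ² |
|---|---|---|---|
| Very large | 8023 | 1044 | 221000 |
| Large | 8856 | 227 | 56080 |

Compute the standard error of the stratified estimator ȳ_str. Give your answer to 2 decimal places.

10.39

Var(ȳ_str) = Σₕ Wₕ²(1 − fₕ)sₕ²/nₕ with Wₕ = Nₕ/N, N = 16879.
Very large: Wₕ = 0.47532437; term = 0.47532437²·(1 − 0.13012589)·221000/1044 = 41.603354.
Large: Wₕ = 0.52467563; term = 0.52467563²·(1 − 0.02563234)·56080/227 = 66.265396.
Sum = 107.86875.
SE = √(107.86875) = 10.39.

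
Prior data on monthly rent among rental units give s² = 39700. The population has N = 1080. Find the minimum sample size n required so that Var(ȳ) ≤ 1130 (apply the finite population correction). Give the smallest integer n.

Without fpc, n₀ = s²/D = 39700/1130 = 35.1327.
With fpc, (1 − n/N)·s²/n ≤ D requires n ≥ n₀/(1 + n₀/N) = 35.1327/(1 + 35.1327/1080) = 34.0258.
Rounding up, n = 35.

35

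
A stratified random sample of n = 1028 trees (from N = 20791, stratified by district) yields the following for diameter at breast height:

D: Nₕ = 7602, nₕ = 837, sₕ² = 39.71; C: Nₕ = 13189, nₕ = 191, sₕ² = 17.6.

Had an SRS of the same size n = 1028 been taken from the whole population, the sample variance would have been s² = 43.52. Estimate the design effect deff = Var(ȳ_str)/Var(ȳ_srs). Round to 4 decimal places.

1.0484

Var(ȳ_str) = Σ Wₕ²(1−fₕ)sₕ²/nₕ with Wₕ = Nₕ/20791:
  D: (7602/20791)²·(1−837/7602)·39.71/837 = 0.0056444202
  C: (13189/20791)²·(1−191/13189)·17.6/191 = 0.036544073
  → Var(ȳ_str) = 0.042188493.
Var(ȳ_srs) = (1 − 1028/20791)·43.52/1028 = 0.040241417.
deff = 0.042188493 / 0.040241417 = 1.0484.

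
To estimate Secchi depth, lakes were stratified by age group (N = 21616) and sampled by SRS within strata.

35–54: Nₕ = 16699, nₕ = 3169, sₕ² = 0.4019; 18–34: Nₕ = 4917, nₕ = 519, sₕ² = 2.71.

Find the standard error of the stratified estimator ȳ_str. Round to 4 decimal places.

Var(ȳ_str) = Σₕ Wₕ²(1 − fₕ)sₕ²/nₕ with Wₕ = Nₕ/N, N = 21616.
35–54: Wₕ = 0.77252961; term = 0.77252961²·(1 − 0.18977184)·0.4019/3169 = 6.1324408 × 10^-5.
18–34: Wₕ = 0.22747039; term = 0.22747039²·(1 − 0.10555217)·2.71/519 = 2.4166107 × 10^-4.
Sum = 3.0298548 × 10^-4.
SE = √(3.0298548 × 10^-4) = 0.0174.

0.0174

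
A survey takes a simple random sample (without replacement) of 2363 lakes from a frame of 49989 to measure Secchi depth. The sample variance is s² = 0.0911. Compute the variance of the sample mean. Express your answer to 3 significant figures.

Under SRS without replacement, Var(ȳ) = (1 − f)·s²/n with f = n/N = 2363/49989 = 0.04727040.
Var(ȳ) = (1 − 0.04727040)·0.0911/2363 = 0.95272960·3.8552687 × 10^-5 = 3.6730286 × 10^-5.

3.67 × 10^-5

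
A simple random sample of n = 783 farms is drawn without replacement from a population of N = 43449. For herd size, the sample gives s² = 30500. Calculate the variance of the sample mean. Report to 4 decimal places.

38.2508

Under SRS without replacement, Var(ȳ) = (1 − f)·s²/n with f = n/N = 783/43449 = 0.01802113.
Var(ȳ) = (1 − 0.01802113)·30500/783 = 0.98197887·38.952746 = 38.250773.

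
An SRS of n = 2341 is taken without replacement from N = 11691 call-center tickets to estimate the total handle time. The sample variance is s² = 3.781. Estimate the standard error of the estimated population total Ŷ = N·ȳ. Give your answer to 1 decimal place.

420.2

Var(Ŷ) = N²·Var(ȳ) = N²·(1 − n/N)·s²/n.
f = 2341/11691 = 0.20023950; Var(ȳ) = 0.79976050·3.781/2341 = 0.0012917106.
Var(Ŷ) = 11691² · 0.0012917106 = 176550.33.
SE(Ŷ) = √(176550.33) = 420.2.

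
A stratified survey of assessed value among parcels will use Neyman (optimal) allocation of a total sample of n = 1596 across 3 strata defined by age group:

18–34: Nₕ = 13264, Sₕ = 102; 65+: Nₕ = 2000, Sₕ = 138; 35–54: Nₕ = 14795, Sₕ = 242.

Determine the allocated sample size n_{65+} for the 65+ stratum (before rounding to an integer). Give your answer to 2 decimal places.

Neyman allocation: nₕ = n·NₕSₕ / Σⱼ NⱼSⱼ.
Σ NⱼSⱼ = 13264·102 + 2000·138 + 14795·242 = 5.209318 × 10^6.
n_{65+} = 1596·2000·138 / (5.209318 × 10^6) = 84.56.

84.56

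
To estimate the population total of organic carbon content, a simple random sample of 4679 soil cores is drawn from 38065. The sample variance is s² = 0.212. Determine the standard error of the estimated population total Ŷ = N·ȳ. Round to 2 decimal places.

Var(Ŷ) = N²·Var(ȳ) = N²·(1 − n/N)·s²/n.
f = 4679/38065 = 0.12292132; Var(ȳ) = 0.87707868·0.212/4679 = 3.9739406 × 10^-5.
Var(Ŷ) = 38065² · (3.9739406 × 10^-5) = 57580.183.
SE(Ŷ) = √(57580.183) = 239.96.

239.96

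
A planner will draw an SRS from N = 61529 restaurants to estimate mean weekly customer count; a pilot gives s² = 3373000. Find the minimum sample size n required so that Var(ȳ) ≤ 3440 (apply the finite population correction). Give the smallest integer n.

Without fpc, n₀ = s²/D = 3373000/3440 = 980.5233.
With fpc, (1 − n/N)·s²/n ≤ D requires n ≥ n₀/(1 + n₀/N) = 980.5233/(1 + 980.5233/61529) = 965.1428.
Rounding up, n = 966.

966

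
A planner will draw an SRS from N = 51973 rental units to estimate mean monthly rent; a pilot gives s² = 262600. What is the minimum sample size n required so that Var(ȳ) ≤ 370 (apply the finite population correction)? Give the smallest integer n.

701

Without fpc, n₀ = s²/D = 262600/370 = 709.7297.
With fpc, (1 − n/N)·s²/n ≤ D requires n ≥ n₀/(1 + n₀/N) = 709.7297/(1 + 709.7297/51973) = 700.1684.
Rounding up, n = 701.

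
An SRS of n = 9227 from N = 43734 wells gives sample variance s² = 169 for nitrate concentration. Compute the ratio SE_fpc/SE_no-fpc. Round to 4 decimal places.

f = n/N = 9227/43734 = 0.21098002.
SE_no-fpc = √(s²/n) = 0.13533592; SE_fpc = √((1−f)s²/n) = 0.12021457.
Ratio = √(1−f) = 0.88826797.

0.8883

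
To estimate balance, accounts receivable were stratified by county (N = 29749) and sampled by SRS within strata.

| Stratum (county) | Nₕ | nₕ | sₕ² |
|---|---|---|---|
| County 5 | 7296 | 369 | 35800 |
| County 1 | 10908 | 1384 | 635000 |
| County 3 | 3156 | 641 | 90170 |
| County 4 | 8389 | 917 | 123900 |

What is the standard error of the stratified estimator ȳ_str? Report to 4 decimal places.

8.3804

Var(ȳ_str) = Σₕ Wₕ²(1 − fₕ)sₕ²/nₕ with Wₕ = Nₕ/N, N = 29749.
County 5: Wₕ = 0.24525194; term = 0.24525194²·(1 − 0.05057566)·35800/369 = 5.5404103.
County 1: Wₕ = 0.36666779; term = 0.36666779²·(1 − 0.12687935)·635000/1384 = 53.858891.
County 3: Wₕ = 0.10608760; term = 0.10608760²·(1 − 0.20310520)·90170/641 = 1.2616366.
County 4: Wₕ = 0.28199267; term = 0.28199267²·(1 − 0.10930981)·123900/917 = 9.5698314.
Sum = 70.230769.
SE = √(70.230769) = 8.3804.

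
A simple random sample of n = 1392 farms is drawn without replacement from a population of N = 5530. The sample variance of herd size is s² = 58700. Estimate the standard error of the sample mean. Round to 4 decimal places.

5.6174

Under SRS without replacement, Var(ȳ) = (1 − f)·s²/n with f = n/N = 1392/5530 = 0.25171790.
Var(ȳ) = (1 − 0.25171790)·58700/1392 = 0.74828210·42.16954 = 31.554712.
SE(ȳ) = √(31.554712) = 5.6174.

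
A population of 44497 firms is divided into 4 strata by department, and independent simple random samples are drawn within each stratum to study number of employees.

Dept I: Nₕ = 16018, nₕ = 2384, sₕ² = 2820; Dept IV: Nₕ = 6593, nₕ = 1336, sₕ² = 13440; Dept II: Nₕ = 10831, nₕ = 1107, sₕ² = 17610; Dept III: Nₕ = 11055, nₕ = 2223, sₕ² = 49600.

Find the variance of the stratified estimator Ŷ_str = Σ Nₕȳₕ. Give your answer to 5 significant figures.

4.4609 × 10^9

Var(Ŷ_str) = Σₕ Nₕ²(1 − fₕ)sₕ²/nₕ.
Dept I: 16018²·(1 − 2384/16018)·2820/2384 = 2.5832976 × 10^8.
Dept IV: 6593²·(1 − 1336/6593)·13440/1336 = 3.4866942 × 10^8.
Dept II: 10831²·(1 − 1107/10831)·17610/1107 = 1.675426 × 10^9.
Dept III: 11055²·(1 − 2223/11055)·49600/2223 = 2.1785123 × 10^9.
Sum = 4.4609375 × 10^9.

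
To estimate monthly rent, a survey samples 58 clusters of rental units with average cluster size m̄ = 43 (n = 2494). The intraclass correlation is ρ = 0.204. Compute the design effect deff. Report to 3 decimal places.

9.568

deff = 1 + (43 − 1)·0.204 = 1 + 8.568 = 9.568.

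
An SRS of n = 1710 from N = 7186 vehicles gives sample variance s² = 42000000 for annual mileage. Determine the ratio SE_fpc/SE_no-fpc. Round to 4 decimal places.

0.8729

f = n/N = 1710/7186 = 0.23796271.
SE_no-fpc = √(s²/n) = 156.72078; SE_fpc = √((1−f)s²/n) = 136.80901.
Ratio = √(1−f) = 0.87294748.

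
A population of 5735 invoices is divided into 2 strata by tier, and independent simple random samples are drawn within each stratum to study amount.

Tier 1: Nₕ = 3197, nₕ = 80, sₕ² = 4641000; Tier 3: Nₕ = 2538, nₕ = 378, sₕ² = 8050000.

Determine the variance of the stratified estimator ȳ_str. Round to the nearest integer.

21126

Var(ȳ_str) = Σₕ Wₕ²(1 − fₕ)sₕ²/nₕ with Wₕ = Nₕ/N, N = 5735.
Tier 1: Wₕ = 0.55745423; term = 0.55745423²·(1 − 0.02502346)·4641000/80 = 17576.572.
Tier 3: Wₕ = 0.44254577; term = 0.44254577²·(1 − 0.14893617)·8050000/378 = 3549.6261.
Sum = 21126.198.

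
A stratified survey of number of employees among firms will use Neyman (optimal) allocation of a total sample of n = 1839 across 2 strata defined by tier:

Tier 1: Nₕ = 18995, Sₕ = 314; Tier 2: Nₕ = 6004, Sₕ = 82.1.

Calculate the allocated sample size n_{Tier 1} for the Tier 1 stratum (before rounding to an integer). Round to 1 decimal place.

Neyman allocation: nₕ = n·NₕSₕ / Σⱼ NⱼSⱼ.
Σ NⱼSⱼ = 18995·314 + 6004·82.1 = 6.4573584 × 10^6.
n_{Tier 1} = 1839·18995·314 / (6.4573584 × 10^6) = 1698.6.

1698.6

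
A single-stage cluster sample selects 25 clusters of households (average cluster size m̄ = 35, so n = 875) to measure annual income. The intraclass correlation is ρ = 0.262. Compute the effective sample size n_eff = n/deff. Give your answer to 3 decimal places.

88.312

deff = 1 + (35 − 1)·0.262 = 1 + 8.908 = 9.908.
n_eff = 875 / 9.908 = 88.312.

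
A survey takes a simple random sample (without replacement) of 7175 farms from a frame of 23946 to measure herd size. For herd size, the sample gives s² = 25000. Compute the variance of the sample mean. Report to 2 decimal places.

Under SRS without replacement, Var(ȳ) = (1 − f)·s²/n with f = n/N = 7175/23946 = 0.29963251.
Var(ȳ) = (1 − 0.29963251)·25000/7175 = 0.70036749·3.4843206 = 2.4403049.

2.44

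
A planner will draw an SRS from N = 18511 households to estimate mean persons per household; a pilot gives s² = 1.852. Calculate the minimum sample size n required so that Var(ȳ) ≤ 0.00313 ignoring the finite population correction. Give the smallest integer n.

592

Without fpc, n₀ = s²/D = 1.852/0.00313 = 591.6933.
Rounding up, n = 592.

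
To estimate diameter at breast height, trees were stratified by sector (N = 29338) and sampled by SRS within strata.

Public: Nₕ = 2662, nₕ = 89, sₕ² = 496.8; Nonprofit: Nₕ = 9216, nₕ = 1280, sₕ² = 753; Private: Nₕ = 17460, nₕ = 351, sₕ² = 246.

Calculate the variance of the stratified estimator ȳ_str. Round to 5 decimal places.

Var(ȳ_str) = Σₕ Wₕ²(1 − fₕ)sₕ²/nₕ with Wₕ = Nₕ/N, N = 29338.
Public: Wₕ = 0.09073556; term = 0.09073556²·(1 − 0.03343351)·496.8/89 = 0.044419985.
Nonprofit: Wₕ = 0.31413184; term = 0.31413184²·(1 − 0.13888889)·753/1280 = 0.049988272.
Private: Wₕ = 0.59513259; term = 0.59513259²·(1 − 0.02010309)·246/351 = 0.24324048.
Sum = 0.33764874.

0.33765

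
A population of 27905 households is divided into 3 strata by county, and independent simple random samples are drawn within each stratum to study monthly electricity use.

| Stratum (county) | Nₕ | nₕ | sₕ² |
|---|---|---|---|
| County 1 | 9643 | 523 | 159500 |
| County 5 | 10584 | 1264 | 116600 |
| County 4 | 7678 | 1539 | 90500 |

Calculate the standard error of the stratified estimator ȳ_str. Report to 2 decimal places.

Var(ȳ_str) = Σₕ Wₕ²(1 − fₕ)sₕ²/nₕ with Wₕ = Nₕ/N, N = 27905.
County 1: Wₕ = 0.34556531; term = 0.34556531²·(1 − 0.05423623)·159500/523 = 34.443078.
County 5: Wₕ = 0.37928687; term = 0.37928687²·(1 − 0.11942555)·116600/1264 = 11.685658.
County 4: Wₕ = 0.27514782; term = 0.27514782²·(1 − 0.20044282)·90500/1539 = 3.5595217.
Sum = 49.688258.
SE = √(49.688258) = 7.05.

7.05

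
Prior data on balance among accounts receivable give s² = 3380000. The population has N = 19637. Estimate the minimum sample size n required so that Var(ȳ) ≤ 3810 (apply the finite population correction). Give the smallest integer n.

849

Without fpc, n₀ = s²/D = 3380000/3810 = 887.1391.
With fpc, (1 − n/N)·s²/n ≤ D requires n ≥ n₀/(1 + n₀/N) = 887.1391/(1 + 887.1391/19637) = 848.7932.
Rounding up, n = 849.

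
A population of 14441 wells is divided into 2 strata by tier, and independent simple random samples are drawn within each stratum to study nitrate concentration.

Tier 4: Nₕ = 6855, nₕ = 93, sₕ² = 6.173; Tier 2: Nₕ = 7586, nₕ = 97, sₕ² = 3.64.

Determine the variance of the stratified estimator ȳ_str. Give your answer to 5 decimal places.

0.02498

Var(ȳ_str) = Σₕ Wₕ²(1 − fₕ)sₕ²/nₕ with Wₕ = Nₕ/N, N = 14441.
Tier 4: Wₕ = 0.47469012; term = 0.47469012²·(1 − 0.01356674)·6.173/93 = 0.014753716.
Tier 2: Wₕ = 0.52530988; term = 0.52530988²·(1 − 0.01278671)·3.64/97 = 0.010222845.
Sum = 0.024976561.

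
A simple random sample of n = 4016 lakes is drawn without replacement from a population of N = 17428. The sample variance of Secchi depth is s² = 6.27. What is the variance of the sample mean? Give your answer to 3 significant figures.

0.00120

Under SRS without replacement, Var(ȳ) = (1 − f)·s²/n with f = n/N = 4016/17428 = 0.23043378.
Var(ȳ) = (1 − 0.23043378)·6.27/4016 = 0.76956622·0.001561255 = 0.0012014891.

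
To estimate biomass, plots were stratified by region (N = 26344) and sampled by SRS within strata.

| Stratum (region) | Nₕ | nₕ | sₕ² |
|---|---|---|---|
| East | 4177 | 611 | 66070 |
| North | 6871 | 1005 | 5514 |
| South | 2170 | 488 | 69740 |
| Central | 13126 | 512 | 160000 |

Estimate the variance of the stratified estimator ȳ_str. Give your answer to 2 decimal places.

Var(ȳ_str) = Σₕ Wₕ²(1 − fₕ)sₕ²/nₕ with Wₕ = Nₕ/N, N = 26344.
East: Wₕ = 0.15855603; term = 0.15855603²·(1 − 0.14627723)·66070/611 = 2.3208415.
North: Wₕ = 0.26081840; term = 0.26081840²·(1 − 0.14626692)·5514/1005 = 0.31863925.
South: Wₕ = 0.08237170; term = 0.08237170²·(1 − 0.22488479)·69740/488 = 0.75159591.
Central: Wₕ = 0.49825387; term = 0.49825387²·(1 − 0.03900655)·160000/512 = 74.554148.
Sum = 77.945225.

77.95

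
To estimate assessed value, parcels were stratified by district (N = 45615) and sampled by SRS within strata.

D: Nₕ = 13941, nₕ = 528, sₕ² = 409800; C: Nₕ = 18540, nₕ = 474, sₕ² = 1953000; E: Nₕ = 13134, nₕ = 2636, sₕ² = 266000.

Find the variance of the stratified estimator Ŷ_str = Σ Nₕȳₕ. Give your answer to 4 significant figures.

1.539 × 10^12

Var(Ŷ_str) = Σₕ Nₕ²(1 − fₕ)sₕ²/nₕ.
D: 13941²·(1 − 528/13941)·409800/528 = 1.4513023 × 10^11.
C: 18540²·(1 − 474/18540)·1953000/474 = 1.3800526 × 10^12.
E: 13134²·(1 − 2636/13134)·266000/2636 = 1.391361 × 10^10.
Sum = 1.5390964 × 10^12.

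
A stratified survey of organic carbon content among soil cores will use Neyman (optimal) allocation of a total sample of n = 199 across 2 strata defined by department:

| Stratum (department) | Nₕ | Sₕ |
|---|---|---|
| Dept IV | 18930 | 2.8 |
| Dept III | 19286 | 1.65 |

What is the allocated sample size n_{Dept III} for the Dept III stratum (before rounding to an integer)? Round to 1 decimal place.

Neyman allocation: nₕ = n·NₕSₕ / Σⱼ NⱼSⱼ.
Σ NⱼSⱼ = 18930·2.8 + 19286·1.65 = 84825.9.
n_{Dept III} = 199·19286·1.65 / 84825.9 = 74.7.

74.7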